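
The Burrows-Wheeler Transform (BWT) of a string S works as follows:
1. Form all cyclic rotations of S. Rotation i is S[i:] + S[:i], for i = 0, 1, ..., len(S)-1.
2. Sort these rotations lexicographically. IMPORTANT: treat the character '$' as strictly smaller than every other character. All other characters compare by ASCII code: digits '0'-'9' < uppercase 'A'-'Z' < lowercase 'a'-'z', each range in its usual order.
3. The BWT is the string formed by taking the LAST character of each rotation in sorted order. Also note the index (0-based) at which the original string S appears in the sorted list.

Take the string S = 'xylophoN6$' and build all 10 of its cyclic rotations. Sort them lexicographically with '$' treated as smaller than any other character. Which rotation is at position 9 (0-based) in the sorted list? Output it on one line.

Answer: ylophoN6$x

Derivation:
All 10 rotations (rotation i = S[i:]+S[:i]):
  rot[0] = xylophoN6$
  rot[1] = ylophoN6$x
  rot[2] = lophoN6$xy
  rot[3] = ophoN6$xyl
  rot[4] = phoN6$xylo
  rot[5] = hoN6$xylop
  rot[6] = oN6$xyloph
  rot[7] = N6$xylopho
  rot[8] = 6$xylophoN
  rot[9] = $xylophoN6
Sorted (with $ < everything):
  sorted[0] = $xylophoN6
  sorted[1] = 6$xylophoN
  sorted[2] = N6$xylopho
  sorted[3] = hoN6$xylop
  sorted[4] = lophoN6$xy
  sorted[5] = oN6$xyloph
  sorted[6] = ophoN6$xyl
  sorted[7] = phoN6$xylo
  sorted[8] = xylophoN6$
  sorted[9] = ylophoN6$x
sorted[9] = ylophoN6$x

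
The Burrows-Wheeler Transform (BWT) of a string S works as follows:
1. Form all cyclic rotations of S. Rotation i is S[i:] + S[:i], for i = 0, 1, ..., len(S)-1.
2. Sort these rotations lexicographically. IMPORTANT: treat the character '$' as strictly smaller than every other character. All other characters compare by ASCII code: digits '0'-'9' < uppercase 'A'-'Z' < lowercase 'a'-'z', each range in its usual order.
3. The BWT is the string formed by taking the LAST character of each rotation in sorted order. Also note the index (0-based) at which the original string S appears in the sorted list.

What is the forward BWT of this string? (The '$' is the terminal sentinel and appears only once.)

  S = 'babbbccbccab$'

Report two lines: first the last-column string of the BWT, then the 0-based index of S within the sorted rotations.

Answer: bcba$abcbccbb
4

Derivation:
All 13 rotations (rotation i = S[i:]+S[:i]):
  rot[0] = babbbccbccab$
  rot[1] = abbbccbccab$b
  rot[2] = bbbccbccab$ba
  rot[3] = bbccbccab$bab
  rot[4] = bccbccab$babb
  rot[5] = ccbccab$babbb
  rot[6] = cbccab$babbbc
  rot[7] = bccab$babbbcc
  rot[8] = ccab$babbbccb
  rot[9] = cab$babbbccbc
  rot[10] = ab$babbbccbcc
  rot[11] = b$babbbccbcca
  rot[12] = $babbbccbccab
Sorted (with $ < everything):
  sorted[0] = $babbbccbccab  (last char: 'b')
  sorted[1] = ab$babbbccbcc  (last char: 'c')
  sorted[2] = abbbccbccab$b  (last char: 'b')
  sorted[3] = b$babbbccbcca  (last char: 'a')
  sorted[4] = babbbccbccab$  (last char: '$')
  sorted[5] = bbbccbccab$ba  (last char: 'a')
  sorted[6] = bbccbccab$bab  (last char: 'b')
  sorted[7] = bccab$babbbcc  (last char: 'c')
  sorted[8] = bccbccab$babb  (last char: 'b')
  sorted[9] = cab$babbbccbc  (last char: 'c')
  sorted[10] = cbccab$babbbc  (last char: 'c')
  sorted[11] = ccab$babbbccb  (last char: 'b')
  sorted[12] = ccbccab$babbb  (last char: 'b')
Last column: bcba$abcbccbb
Original string S is at sorted index 4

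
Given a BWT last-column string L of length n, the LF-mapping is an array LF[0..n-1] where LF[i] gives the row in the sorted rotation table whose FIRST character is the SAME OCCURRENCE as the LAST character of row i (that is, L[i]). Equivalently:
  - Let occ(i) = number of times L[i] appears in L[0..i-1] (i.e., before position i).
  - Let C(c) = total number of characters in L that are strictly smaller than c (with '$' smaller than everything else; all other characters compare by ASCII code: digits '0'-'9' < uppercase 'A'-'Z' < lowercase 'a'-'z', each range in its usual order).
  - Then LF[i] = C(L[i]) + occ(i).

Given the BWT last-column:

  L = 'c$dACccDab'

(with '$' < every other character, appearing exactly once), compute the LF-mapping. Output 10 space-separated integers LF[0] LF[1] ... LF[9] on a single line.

Char counts: '$':1, 'A':1, 'C':1, 'D':1, 'a':1, 'b':1, 'c':3, 'd':1
C (first-col start): C('$')=0, C('A')=1, C('C')=2, C('D')=3, C('a')=4, C('b')=5, C('c')=6, C('d')=9
L[0]='c': occ=0, LF[0]=C('c')+0=6+0=6
L[1]='$': occ=0, LF[1]=C('$')+0=0+0=0
L[2]='d': occ=0, LF[2]=C('d')+0=9+0=9
L[3]='A': occ=0, LF[3]=C('A')+0=1+0=1
L[4]='C': occ=0, LF[4]=C('C')+0=2+0=2
L[5]='c': occ=1, LF[5]=C('c')+1=6+1=7
L[6]='c': occ=2, LF[6]=C('c')+2=6+2=8
L[7]='D': occ=0, LF[7]=C('D')+0=3+0=3
L[8]='a': occ=0, LF[8]=C('a')+0=4+0=4
L[9]='b': occ=0, LF[9]=C('b')+0=5+0=5

Answer: 6 0 9 1 2 7 8 3 4 5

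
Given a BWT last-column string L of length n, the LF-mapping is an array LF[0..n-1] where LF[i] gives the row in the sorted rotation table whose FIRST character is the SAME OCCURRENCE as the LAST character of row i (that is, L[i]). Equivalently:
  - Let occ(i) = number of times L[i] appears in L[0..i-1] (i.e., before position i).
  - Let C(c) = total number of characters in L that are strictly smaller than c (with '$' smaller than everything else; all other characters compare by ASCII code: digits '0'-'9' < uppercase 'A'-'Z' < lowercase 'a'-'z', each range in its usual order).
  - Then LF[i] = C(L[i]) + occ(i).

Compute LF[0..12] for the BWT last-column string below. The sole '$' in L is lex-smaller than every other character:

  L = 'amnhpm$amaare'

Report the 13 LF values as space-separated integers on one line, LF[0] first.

Answer: 1 7 10 6 11 8 0 2 9 3 4 12 5

Derivation:
Char counts: '$':1, 'a':4, 'e':1, 'h':1, 'm':3, 'n':1, 'p':1, 'r':1
C (first-col start): C('$')=0, C('a')=1, C('e')=5, C('h')=6, C('m')=7, C('n')=10, C('p')=11, C('r')=12
L[0]='a': occ=0, LF[0]=C('a')+0=1+0=1
L[1]='m': occ=0, LF[1]=C('m')+0=7+0=7
L[2]='n': occ=0, LF[2]=C('n')+0=10+0=10
L[3]='h': occ=0, LF[3]=C('h')+0=6+0=6
L[4]='p': occ=0, LF[4]=C('p')+0=11+0=11
L[5]='m': occ=1, LF[5]=C('m')+1=7+1=8
L[6]='$': occ=0, LF[6]=C('$')+0=0+0=0
L[7]='a': occ=1, LF[7]=C('a')+1=1+1=2
L[8]='m': occ=2, LF[8]=C('m')+2=7+2=9
L[9]='a': occ=2, LF[9]=C('a')+2=1+2=3
L[10]='a': occ=3, LF[10]=C('a')+3=1+3=4
L[11]='r': occ=0, LF[11]=C('r')+0=12+0=12
L[12]='e': occ=0, LF[12]=C('e')+0=5+0=5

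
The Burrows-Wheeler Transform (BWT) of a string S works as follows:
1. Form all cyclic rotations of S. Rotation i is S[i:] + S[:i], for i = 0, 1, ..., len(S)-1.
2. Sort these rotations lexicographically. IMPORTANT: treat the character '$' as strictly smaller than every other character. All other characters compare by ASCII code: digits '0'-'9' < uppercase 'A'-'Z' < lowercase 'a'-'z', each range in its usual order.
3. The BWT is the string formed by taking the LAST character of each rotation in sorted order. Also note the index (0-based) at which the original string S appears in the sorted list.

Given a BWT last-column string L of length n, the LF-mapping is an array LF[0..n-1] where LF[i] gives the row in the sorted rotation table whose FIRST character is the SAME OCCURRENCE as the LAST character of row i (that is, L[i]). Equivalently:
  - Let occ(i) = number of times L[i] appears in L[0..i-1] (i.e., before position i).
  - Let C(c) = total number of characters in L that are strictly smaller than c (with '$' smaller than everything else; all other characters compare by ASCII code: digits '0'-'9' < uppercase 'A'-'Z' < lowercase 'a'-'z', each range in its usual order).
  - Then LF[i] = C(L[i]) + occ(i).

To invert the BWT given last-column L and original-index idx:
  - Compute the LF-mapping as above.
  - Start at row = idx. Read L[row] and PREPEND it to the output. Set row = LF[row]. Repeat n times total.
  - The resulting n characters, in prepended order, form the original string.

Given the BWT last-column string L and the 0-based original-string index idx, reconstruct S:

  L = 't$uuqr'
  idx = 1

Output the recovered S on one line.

Answer: qurut$

Derivation:
LF mapping: 3 0 4 5 1 2
Walk LF starting at row 1, prepending L[row]:
  step 1: row=1, L[1]='$', prepend. Next row=LF[1]=0
  step 2: row=0, L[0]='t', prepend. Next row=LF[0]=3
  step 3: row=3, L[3]='u', prepend. Next row=LF[3]=5
  step 4: row=5, L[5]='r', prepend. Next row=LF[5]=2
  step 5: row=2, L[2]='u', prepend. Next row=LF[2]=4
  step 6: row=4, L[4]='q', prepend. Next row=LF[4]=1
Reversed output: qurut$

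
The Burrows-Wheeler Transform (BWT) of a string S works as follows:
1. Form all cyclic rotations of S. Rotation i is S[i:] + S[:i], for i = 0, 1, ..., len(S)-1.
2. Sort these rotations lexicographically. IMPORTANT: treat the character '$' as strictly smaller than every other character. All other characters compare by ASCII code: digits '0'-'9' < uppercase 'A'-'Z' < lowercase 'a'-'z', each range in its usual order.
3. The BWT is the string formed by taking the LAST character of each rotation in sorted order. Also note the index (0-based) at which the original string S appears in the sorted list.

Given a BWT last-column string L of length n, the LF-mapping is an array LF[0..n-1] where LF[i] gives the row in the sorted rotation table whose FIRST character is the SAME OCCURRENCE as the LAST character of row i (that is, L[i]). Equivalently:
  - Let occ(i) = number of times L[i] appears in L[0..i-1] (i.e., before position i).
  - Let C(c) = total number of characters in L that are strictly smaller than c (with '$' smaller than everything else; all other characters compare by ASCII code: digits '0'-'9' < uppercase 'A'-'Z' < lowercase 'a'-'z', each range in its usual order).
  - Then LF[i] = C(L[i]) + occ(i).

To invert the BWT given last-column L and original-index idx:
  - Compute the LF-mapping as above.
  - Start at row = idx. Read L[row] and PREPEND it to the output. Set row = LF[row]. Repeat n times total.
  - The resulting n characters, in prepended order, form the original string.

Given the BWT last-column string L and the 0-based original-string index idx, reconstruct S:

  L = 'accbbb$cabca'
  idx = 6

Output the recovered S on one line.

Answer: bbbaccbcaca$

Derivation:
LF mapping: 1 8 9 4 5 6 0 10 2 7 11 3
Walk LF starting at row 6, prepending L[row]:
  step 1: row=6, L[6]='$', prepend. Next row=LF[6]=0
  step 2: row=0, L[0]='a', prepend. Next row=LF[0]=1
  step 3: row=1, L[1]='c', prepend. Next row=LF[1]=8
  step 4: row=8, L[8]='a', prepend. Next row=LF[8]=2
  step 5: row=2, L[2]='c', prepend. Next row=LF[2]=9
  step 6: row=9, L[9]='b', prepend. Next row=LF[9]=7
  step 7: row=7, L[7]='c', prepend. Next row=LF[7]=10
  step 8: row=10, L[10]='c', prepend. Next row=LF[10]=11
  step 9: row=11, L[11]='a', prepend. Next row=LF[11]=3
  step 10: row=3, L[3]='b', prepend. Next row=LF[3]=4
  step 11: row=4, L[4]='b', prepend. Next row=LF[4]=5
  step 12: row=5, L[5]='b', prepend. Next row=LF[5]=6
Reversed output: bbbaccbcaca$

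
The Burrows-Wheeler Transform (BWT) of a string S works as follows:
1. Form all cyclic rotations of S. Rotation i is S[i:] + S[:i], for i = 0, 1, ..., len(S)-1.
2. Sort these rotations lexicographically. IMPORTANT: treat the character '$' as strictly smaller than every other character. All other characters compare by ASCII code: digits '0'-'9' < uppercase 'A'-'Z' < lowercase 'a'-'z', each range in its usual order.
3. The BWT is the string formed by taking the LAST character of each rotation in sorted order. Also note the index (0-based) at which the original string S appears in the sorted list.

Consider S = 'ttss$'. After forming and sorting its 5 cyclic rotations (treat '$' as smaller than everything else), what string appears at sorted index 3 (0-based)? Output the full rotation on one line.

All 5 rotations (rotation i = S[i:]+S[:i]):
  rot[0] = ttss$
  rot[1] = tss$t
  rot[2] = ss$tt
  rot[3] = s$tts
  rot[4] = $ttss
Sorted (with $ < everything):
  sorted[0] = $ttss
  sorted[1] = s$tts
  sorted[2] = ss$tt
  sorted[3] = tss$t
  sorted[4] = ttss$
sorted[3] = tss$t

Answer: tss$t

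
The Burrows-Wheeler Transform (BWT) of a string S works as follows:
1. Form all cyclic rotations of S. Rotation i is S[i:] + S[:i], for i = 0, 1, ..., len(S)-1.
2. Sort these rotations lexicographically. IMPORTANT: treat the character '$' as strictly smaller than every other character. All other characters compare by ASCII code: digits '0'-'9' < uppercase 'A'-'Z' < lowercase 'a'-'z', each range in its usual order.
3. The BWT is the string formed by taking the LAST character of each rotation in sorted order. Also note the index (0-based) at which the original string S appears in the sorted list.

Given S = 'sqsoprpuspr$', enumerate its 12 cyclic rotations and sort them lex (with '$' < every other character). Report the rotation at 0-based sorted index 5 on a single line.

All 12 rotations (rotation i = S[i:]+S[:i]):
  rot[0] = sqsoprpuspr$
  rot[1] = qsoprpuspr$s
  rot[2] = soprpuspr$sq
  rot[3] = oprpuspr$sqs
  rot[4] = prpuspr$sqso
  rot[5] = rpuspr$sqsop
  rot[6] = puspr$sqsopr
  rot[7] = uspr$sqsoprp
  rot[8] = spr$sqsoprpu
  rot[9] = pr$sqsoprpus
  rot[10] = r$sqsoprpusp
  rot[11] = $sqsoprpuspr
Sorted (with $ < everything):
  sorted[0] = $sqsoprpuspr
  sorted[1] = oprpuspr$sqs
  sorted[2] = pr$sqsoprpus
  sorted[3] = prpuspr$sqso
  sorted[4] = puspr$sqsopr
  sorted[5] = qsoprpuspr$s
  sorted[6] = r$sqsoprpusp
  sorted[7] = rpuspr$sqsop
  sorted[8] = soprpuspr$sq
  sorted[9] = spr$sqsoprpu
  sorted[10] = sqsoprpuspr$
  sorted[11] = uspr$sqsoprp
sorted[5] = qsoprpuspr$s

Answer: qsoprpuspr$s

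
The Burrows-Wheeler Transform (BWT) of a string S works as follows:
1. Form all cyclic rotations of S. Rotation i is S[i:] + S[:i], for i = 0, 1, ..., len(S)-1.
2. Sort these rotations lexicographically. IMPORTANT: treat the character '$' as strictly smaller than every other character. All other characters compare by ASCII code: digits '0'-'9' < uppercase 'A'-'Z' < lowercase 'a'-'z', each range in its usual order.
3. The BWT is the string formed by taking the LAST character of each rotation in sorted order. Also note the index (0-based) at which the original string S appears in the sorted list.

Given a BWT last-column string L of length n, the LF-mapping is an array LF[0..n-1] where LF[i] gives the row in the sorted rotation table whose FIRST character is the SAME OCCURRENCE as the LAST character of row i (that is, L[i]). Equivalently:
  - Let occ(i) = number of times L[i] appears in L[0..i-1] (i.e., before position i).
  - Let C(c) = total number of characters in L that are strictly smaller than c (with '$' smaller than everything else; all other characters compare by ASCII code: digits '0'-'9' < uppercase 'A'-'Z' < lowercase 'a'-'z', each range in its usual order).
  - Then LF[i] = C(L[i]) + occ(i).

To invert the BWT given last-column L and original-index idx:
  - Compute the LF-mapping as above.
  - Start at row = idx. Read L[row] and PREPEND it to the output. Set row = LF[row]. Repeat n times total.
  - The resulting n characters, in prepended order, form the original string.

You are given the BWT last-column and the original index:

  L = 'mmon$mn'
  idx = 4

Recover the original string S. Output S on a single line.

Answer: nmnomm$

Derivation:
LF mapping: 1 2 6 4 0 3 5
Walk LF starting at row 4, prepending L[row]:
  step 1: row=4, L[4]='$', prepend. Next row=LF[4]=0
  step 2: row=0, L[0]='m', prepend. Next row=LF[0]=1
  step 3: row=1, L[1]='m', prepend. Next row=LF[1]=2
  step 4: row=2, L[2]='o', prepend. Next row=LF[2]=6
  step 5: row=6, L[6]='n', prepend. Next row=LF[6]=5
  step 6: row=5, L[5]='m', prepend. Next row=LF[5]=3
  step 7: row=3, L[3]='n', prepend. Next row=LF[3]=4
Reversed output: nmnomm$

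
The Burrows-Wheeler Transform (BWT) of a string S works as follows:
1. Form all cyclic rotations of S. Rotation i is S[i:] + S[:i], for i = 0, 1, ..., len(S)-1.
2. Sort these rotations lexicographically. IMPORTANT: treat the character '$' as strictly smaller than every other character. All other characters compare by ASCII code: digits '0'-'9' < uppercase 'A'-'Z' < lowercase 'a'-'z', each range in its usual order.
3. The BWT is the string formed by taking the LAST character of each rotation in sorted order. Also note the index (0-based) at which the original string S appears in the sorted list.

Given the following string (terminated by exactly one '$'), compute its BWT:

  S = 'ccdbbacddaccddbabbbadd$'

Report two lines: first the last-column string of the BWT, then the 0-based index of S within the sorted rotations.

All 23 rotations (rotation i = S[i:]+S[:i]):
  rot[0] = ccdbbacddaccddbabbbadd$
  rot[1] = cdbbacddaccddbabbbadd$c
  rot[2] = dbbacddaccddbabbbadd$cc
  rot[3] = bbacddaccddbabbbadd$ccd
  rot[4] = bacddaccddbabbbadd$ccdb
  rot[5] = acddaccddbabbbadd$ccdbb
  rot[6] = cddaccddbabbbadd$ccdbba
  rot[7] = ddaccddbabbbadd$ccdbbac
  rot[8] = daccddbabbbadd$ccdbbacd
  rot[9] = accddbabbbadd$ccdbbacdd
  rot[10] = ccddbabbbadd$ccdbbacdda
  rot[11] = cddbabbbadd$ccdbbacddac
  rot[12] = ddbabbbadd$ccdbbacddacc
  rot[13] = dbabbbadd$ccdbbacddaccd
  rot[14] = babbbadd$ccdbbacddaccdd
  rot[15] = abbbadd$ccdbbacddaccddb
  rot[16] = bbbadd$ccdbbacddaccddba
  rot[17] = bbadd$ccdbbacddaccddbab
  rot[18] = badd$ccdbbacddaccddbabb
  rot[19] = add$ccdbbacddaccddbabbb
  rot[20] = dd$ccdbbacddaccddbabbba
  rot[21] = d$ccdbbacddaccddbabbbad
  rot[22] = $ccdbbacddaccddbabbbadd
Sorted (with $ < everything):
  sorted[0] = $ccdbbacddaccddbabbbadd  (last char: 'd')
  sorted[1] = abbbadd$ccdbbacddaccddb  (last char: 'b')
  sorted[2] = accddbabbbadd$ccdbbacdd  (last char: 'd')
  sorted[3] = acddaccddbabbbadd$ccdbb  (last char: 'b')
  sorted[4] = add$ccdbbacddaccddbabbb  (last char: 'b')
  sorted[5] = babbbadd$ccdbbacddaccdd  (last char: 'd')
  sorted[6] = bacddaccddbabbbadd$ccdb  (last char: 'b')
  sorted[7] = badd$ccdbbacddaccddbabb  (last char: 'b')
  sorted[8] = bbacddaccddbabbbadd$ccd  (last char: 'd')
  sorted[9] = bbadd$ccdbbacddaccddbab  (last char: 'b')
  sorted[10] = bbbadd$ccdbbacddaccddba  (last char: 'a')
  sorted[11] = ccdbbacddaccddbabbbadd$  (last char: '$')
  sorted[12] = ccddbabbbadd$ccdbbacdda  (last char: 'a')
  sorted[13] = cdbbacddaccddbabbbadd$c  (last char: 'c')
  sorted[14] = cddaccddbabbbadd$ccdbba  (last char: 'a')
  sorted[15] = cddbabbbadd$ccdbbacddac  (last char: 'c')
  sorted[16] = d$ccdbbacddaccddbabbbad  (last char: 'd')
  sorted[17] = daccddbabbbadd$ccdbbacd  (last char: 'd')
  sorted[18] = dbabbbadd$ccdbbacddaccd  (last char: 'd')
  sorted[19] = dbbacddaccddbabbbadd$cc  (last char: 'c')
  sorted[20] = dd$ccdbbacddaccddbabbba  (last char: 'a')
  sorted[21] = ddaccddbabbbadd$ccdbbac  (last char: 'c')
  sorted[22] = ddbabbbadd$ccdbbacddacc  (last char: 'c')
Last column: dbdbbdbbdba$acacdddcacc
Original string S is at sorted index 11

Answer: dbdbbdbbdba$acacdddcacc
11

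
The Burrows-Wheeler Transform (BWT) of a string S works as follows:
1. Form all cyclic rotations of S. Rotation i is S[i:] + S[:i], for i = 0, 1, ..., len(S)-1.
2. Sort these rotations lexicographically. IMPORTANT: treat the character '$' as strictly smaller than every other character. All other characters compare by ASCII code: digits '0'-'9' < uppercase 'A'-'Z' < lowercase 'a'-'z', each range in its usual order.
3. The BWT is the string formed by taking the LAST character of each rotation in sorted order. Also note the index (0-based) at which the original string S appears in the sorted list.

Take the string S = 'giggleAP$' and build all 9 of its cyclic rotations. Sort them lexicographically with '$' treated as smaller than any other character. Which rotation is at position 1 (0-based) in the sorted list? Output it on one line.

Answer: AP$giggle

Derivation:
All 9 rotations (rotation i = S[i:]+S[:i]):
  rot[0] = giggleAP$
  rot[1] = iggleAP$g
  rot[2] = ggleAP$gi
  rot[3] = gleAP$gig
  rot[4] = leAP$gigg
  rot[5] = eAP$giggl
  rot[6] = AP$giggle
  rot[7] = P$giggleA
  rot[8] = $giggleAP
Sorted (with $ < everything):
  sorted[0] = $giggleAP
  sorted[1] = AP$giggle
  sorted[2] = P$giggleA
  sorted[3] = eAP$giggl
  sorted[4] = ggleAP$gi
  sorted[5] = giggleAP$
  sorted[6] = gleAP$gig
  sorted[7] = iggleAP$g
  sorted[8] = leAP$gigg
sorted[1] = AP$giggle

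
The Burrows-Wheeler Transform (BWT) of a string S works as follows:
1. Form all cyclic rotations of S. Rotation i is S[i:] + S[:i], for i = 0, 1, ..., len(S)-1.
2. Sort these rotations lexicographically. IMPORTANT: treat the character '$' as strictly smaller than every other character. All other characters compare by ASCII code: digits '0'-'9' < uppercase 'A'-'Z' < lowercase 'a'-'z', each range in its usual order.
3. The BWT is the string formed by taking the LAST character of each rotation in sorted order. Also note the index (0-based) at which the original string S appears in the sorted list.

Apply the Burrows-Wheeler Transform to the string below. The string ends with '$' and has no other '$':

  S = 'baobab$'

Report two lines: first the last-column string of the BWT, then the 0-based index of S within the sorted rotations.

Answer: bbbao$a
5

Derivation:
All 7 rotations (rotation i = S[i:]+S[:i]):
  rot[0] = baobab$
  rot[1] = aobab$b
  rot[2] = obab$ba
  rot[3] = bab$bao
  rot[4] = ab$baob
  rot[5] = b$baoba
  rot[6] = $baobab
Sorted (with $ < everything):
  sorted[0] = $baobab  (last char: 'b')
  sorted[1] = ab$baob  (last char: 'b')
  sorted[2] = aobab$b  (last char: 'b')
  sorted[3] = b$baoba  (last char: 'a')
  sorted[4] = bab$bao  (last char: 'o')
  sorted[5] = baobab$  (last char: '$')
  sorted[6] = obab$ba  (last char: 'a')
Last column: bbbao$a
Original string S is at sorted index 5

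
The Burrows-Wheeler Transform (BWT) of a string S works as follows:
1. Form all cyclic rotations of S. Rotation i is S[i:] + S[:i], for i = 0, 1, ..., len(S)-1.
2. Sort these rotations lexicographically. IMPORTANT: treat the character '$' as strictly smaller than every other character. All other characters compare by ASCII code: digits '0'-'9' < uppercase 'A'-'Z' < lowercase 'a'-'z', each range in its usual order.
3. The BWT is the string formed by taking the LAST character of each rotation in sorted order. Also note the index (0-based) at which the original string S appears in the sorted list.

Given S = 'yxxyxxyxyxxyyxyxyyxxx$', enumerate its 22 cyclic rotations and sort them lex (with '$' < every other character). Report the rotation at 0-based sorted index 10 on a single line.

Answer: xyxyyxxx$yxxyxxyxyxxyy

Derivation:
All 22 rotations (rotation i = S[i:]+S[:i]):
  rot[0] = yxxyxxyxyxxyyxyxyyxxx$
  rot[1] = xxyxxyxyxxyyxyxyyxxx$y
  rot[2] = xyxxyxyxxyyxyxyyxxx$yx
  rot[3] = yxxyxyxxyyxyxyyxxx$yxx
  rot[4] = xxyxyxxyyxyxyyxxx$yxxy
  rot[5] = xyxyxxyyxyxyyxxx$yxxyx
  rot[6] = yxyxxyyxyxyyxxx$yxxyxx
  rot[7] = xyxxyyxyxyyxxx$yxxyxxy
  rot[8] = yxxyyxyxyyxxx$yxxyxxyx
  rot[9] = xxyyxyxyyxxx$yxxyxxyxy
  rot[10] = xyyxyxyyxxx$yxxyxxyxyx
  rot[11] = yyxyxyyxxx$yxxyxxyxyxx
  rot[12] = yxyxyyxxx$yxxyxxyxyxxy
  rot[13] = xyxyyxxx$yxxyxxyxyxxyy
  rot[14] = yxyyxxx$yxxyxxyxyxxyyx
  rot[15] = xyyxxx$yxxyxxyxyxxyyxy
  rot[16] = yyxxx$yxxyxxyxyxxyyxyx
  rot[17] = yxxx$yxxyxxyxyxxyyxyxy
  rot[18] = xxx$yxxyxxyxyxxyyxyxyy
  rot[19] = xx$yxxyxxyxyxxyyxyxyyx
  rot[20] = x$yxxyxxyxyxxyyxyxyyxx
  rot[21] = $yxxyxxyxyxxyyxyxyyxxx
Sorted (with $ < everything):
  sorted[0] = $yxxyxxyxyxxyyxyxyyxxx
  sorted[1] = x$yxxyxxyxyxxyyxyxyyxx
  sorted[2] = xx$yxxyxxyxyxxyyxyxyyx
  sorted[3] = xxx$yxxyxxyxyxxyyxyxyy
  sorted[4] = xxyxxyxyxxyyxyxyyxxx$y
  sorted[5] = xxyxyxxyyxyxyyxxx$yxxy
  sorted[6] = xxyyxyxyyxxx$yxxyxxyxy
  sorted[7] = xyxxyxyxxyyxyxyyxxx$yx
  sorted[8] = xyxxyyxyxyyxxx$yxxyxxy
  sorted[9] = xyxyxxyyxyxyyxxx$yxxyx
  sorted[10] = xyxyyxxx$yxxyxxyxyxxyy
  sorted[11] = xyyxxx$yxxyxxyxyxxyyxy
  sorted[12] = xyyxyxyyxxx$yxxyxxyxyx
  sorted[13] = yxxx$yxxyxxyxyxxyyxyxy
  sorted[14] = yxxyxxyxyxxyyxyxyyxxx$
  sorted[15] = yxxyxyxxyyxyxyyxxx$yxx
  sorted[16] = yxxyyxyxyyxxx$yxxyxxyx
  sorted[17] = yxyxxyyxyxyyxxx$yxxyxx
  sorted[18] = yxyxyyxxx$yxxyxxyxyxxy
  sorted[19] = yxyyxxx$yxxyxxyxyxxyyx
  sorted[20] = yyxxx$yxxyxxyxyxxyyxyx
  sorted[21] = yyxyxyyxxx$yxxyxxyxyxx
sorted[10] = xyxyyxxx$yxxyxxyxyxxyy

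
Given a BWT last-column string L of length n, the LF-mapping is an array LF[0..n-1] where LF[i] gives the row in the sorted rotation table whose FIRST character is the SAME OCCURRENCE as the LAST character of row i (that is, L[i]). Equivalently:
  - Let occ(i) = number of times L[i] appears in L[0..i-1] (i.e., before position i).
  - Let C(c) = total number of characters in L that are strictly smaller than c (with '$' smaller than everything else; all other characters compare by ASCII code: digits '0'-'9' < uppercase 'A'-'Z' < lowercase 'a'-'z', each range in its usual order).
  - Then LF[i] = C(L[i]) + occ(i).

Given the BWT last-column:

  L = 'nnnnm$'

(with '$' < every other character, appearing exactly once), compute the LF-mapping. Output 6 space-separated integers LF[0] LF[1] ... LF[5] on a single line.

Char counts: '$':1, 'm':1, 'n':4
C (first-col start): C('$')=0, C('m')=1, C('n')=2
L[0]='n': occ=0, LF[0]=C('n')+0=2+0=2
L[1]='n': occ=1, LF[1]=C('n')+1=2+1=3
L[2]='n': occ=2, LF[2]=C('n')+2=2+2=4
L[3]='n': occ=3, LF[3]=C('n')+3=2+3=5
L[4]='m': occ=0, LF[4]=C('m')+0=1+0=1
L[5]='$': occ=0, LF[5]=C('$')+0=0+0=0

Answer: 2 3 4 5 1 0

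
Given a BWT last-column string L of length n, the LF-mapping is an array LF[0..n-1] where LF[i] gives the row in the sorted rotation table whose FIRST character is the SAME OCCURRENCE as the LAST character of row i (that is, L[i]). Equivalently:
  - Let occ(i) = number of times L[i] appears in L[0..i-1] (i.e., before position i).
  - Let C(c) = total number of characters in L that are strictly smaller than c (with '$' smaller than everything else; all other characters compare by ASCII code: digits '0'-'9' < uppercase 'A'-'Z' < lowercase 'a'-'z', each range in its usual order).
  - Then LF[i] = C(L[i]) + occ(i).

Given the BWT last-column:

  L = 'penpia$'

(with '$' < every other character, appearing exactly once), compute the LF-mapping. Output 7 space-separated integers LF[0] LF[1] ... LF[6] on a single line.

Answer: 5 2 4 6 3 1 0

Derivation:
Char counts: '$':1, 'a':1, 'e':1, 'i':1, 'n':1, 'p':2
C (first-col start): C('$')=0, C('a')=1, C('e')=2, C('i')=3, C('n')=4, C('p')=5
L[0]='p': occ=0, LF[0]=C('p')+0=5+0=5
L[1]='e': occ=0, LF[1]=C('e')+0=2+0=2
L[2]='n': occ=0, LF[2]=C('n')+0=4+0=4
L[3]='p': occ=1, LF[3]=C('p')+1=5+1=6
L[4]='i': occ=0, LF[4]=C('i')+0=3+0=3
L[5]='a': occ=0, LF[5]=C('a')+0=1+0=1
L[6]='$': occ=0, LF[6]=C('$')+0=0+0=0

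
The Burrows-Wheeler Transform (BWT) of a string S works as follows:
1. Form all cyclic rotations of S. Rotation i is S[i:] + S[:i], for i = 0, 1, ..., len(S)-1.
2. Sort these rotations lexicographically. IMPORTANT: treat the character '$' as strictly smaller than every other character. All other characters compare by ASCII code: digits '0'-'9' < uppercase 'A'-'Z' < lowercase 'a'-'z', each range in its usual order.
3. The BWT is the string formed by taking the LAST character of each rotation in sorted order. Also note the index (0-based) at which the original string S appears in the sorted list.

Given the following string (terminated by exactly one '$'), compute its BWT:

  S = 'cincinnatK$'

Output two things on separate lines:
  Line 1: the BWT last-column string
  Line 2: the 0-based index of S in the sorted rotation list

All 11 rotations (rotation i = S[i:]+S[:i]):
  rot[0] = cincinnatK$
  rot[1] = incinnatK$c
  rot[2] = ncinnatK$ci
  rot[3] = cinnatK$cin
  rot[4] = innatK$cinc
  rot[5] = nnatK$cinci
  rot[6] = natK$cincin
  rot[7] = atK$cincinn
  rot[8] = tK$cincinna
  rot[9] = K$cincinnat
  rot[10] = $cincinnatK
Sorted (with $ < everything):
  sorted[0] = $cincinnatK  (last char: 'K')
  sorted[1] = K$cincinnat  (last char: 't')
  sorted[2] = atK$cincinn  (last char: 'n')
  sorted[3] = cincinnatK$  (last char: '$')
  sorted[4] = cinnatK$cin  (last char: 'n')
  sorted[5] = incinnatK$c  (last char: 'c')
  sorted[6] = innatK$cinc  (last char: 'c')
  sorted[7] = natK$cincin  (last char: 'n')
  sorted[8] = ncinnatK$ci  (last char: 'i')
  sorted[9] = nnatK$cinci  (last char: 'i')
  sorted[10] = tK$cincinna  (last char: 'a')
Last column: Ktn$nccniia
Original string S is at sorted index 3

Answer: Ktn$nccniia
3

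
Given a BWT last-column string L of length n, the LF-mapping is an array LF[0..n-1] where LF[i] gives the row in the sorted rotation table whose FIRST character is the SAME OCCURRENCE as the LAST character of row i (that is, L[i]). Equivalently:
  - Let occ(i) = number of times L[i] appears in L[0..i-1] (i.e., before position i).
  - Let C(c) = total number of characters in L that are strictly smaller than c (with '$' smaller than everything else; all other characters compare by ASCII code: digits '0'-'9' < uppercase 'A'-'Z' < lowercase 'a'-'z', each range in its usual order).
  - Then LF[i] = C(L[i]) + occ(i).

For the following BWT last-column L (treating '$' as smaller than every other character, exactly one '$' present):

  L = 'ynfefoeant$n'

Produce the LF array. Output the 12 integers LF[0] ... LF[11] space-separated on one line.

Answer: 11 6 4 2 5 9 3 1 7 10 0 8

Derivation:
Char counts: '$':1, 'a':1, 'e':2, 'f':2, 'n':3, 'o':1, 't':1, 'y':1
C (first-col start): C('$')=0, C('a')=1, C('e')=2, C('f')=4, C('n')=6, C('o')=9, C('t')=10, C('y')=11
L[0]='y': occ=0, LF[0]=C('y')+0=11+0=11
L[1]='n': occ=0, LF[1]=C('n')+0=6+0=6
L[2]='f': occ=0, LF[2]=C('f')+0=4+0=4
L[3]='e': occ=0, LF[3]=C('e')+0=2+0=2
L[4]='f': occ=1, LF[4]=C('f')+1=4+1=5
L[5]='o': occ=0, LF[5]=C('o')+0=9+0=9
L[6]='e': occ=1, LF[6]=C('e')+1=2+1=3
L[7]='a': occ=0, LF[7]=C('a')+0=1+0=1
L[8]='n': occ=1, LF[8]=C('n')+1=6+1=7
L[9]='t': occ=0, LF[9]=C('t')+0=10+0=10
L[10]='$': occ=0, LF[10]=C('$')+0=0+0=0
L[11]='n': occ=2, LF[11]=C('n')+2=6+2=8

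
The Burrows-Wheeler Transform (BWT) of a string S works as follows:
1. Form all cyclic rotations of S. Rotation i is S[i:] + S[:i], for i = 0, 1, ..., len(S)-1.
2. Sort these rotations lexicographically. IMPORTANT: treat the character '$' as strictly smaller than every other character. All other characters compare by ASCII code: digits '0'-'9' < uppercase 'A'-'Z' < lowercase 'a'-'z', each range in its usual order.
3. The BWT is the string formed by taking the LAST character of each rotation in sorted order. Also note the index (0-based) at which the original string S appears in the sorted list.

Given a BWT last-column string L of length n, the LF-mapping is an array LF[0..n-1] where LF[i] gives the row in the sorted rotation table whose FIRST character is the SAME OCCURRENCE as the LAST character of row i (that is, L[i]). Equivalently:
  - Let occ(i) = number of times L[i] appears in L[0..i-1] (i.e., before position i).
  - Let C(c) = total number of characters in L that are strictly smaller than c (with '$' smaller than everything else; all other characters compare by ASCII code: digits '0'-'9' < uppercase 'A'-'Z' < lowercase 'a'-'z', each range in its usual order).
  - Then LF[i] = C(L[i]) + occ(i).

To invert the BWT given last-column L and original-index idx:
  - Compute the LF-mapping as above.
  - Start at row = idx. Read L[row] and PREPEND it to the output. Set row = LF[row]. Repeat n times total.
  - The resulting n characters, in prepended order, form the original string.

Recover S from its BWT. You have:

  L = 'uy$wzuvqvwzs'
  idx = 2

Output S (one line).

LF mapping: 3 9 0 7 10 4 5 1 6 8 11 2
Walk LF starting at row 2, prepending L[row]:
  step 1: row=2, L[2]='$', prepend. Next row=LF[2]=0
  step 2: row=0, L[0]='u', prepend. Next row=LF[0]=3
  step 3: row=3, L[3]='w', prepend. Next row=LF[3]=7
  step 4: row=7, L[7]='q', prepend. Next row=LF[7]=1
  step 5: row=1, L[1]='y', prepend. Next row=LF[1]=9
  step 6: row=9, L[9]='w', prepend. Next row=LF[9]=8
  step 7: row=8, L[8]='v', prepend. Next row=LF[8]=6
  step 8: row=6, L[6]='v', prepend. Next row=LF[6]=5
  step 9: row=5, L[5]='u', prepend. Next row=LF[5]=4
  step 10: row=4, L[4]='z', prepend. Next row=LF[4]=10
  step 11: row=10, L[10]='z', prepend. Next row=LF[10]=11
  step 12: row=11, L[11]='s', prepend. Next row=LF[11]=2
Reversed output: szzuvvwyqwu$

Answer: szzuvvwyqwu$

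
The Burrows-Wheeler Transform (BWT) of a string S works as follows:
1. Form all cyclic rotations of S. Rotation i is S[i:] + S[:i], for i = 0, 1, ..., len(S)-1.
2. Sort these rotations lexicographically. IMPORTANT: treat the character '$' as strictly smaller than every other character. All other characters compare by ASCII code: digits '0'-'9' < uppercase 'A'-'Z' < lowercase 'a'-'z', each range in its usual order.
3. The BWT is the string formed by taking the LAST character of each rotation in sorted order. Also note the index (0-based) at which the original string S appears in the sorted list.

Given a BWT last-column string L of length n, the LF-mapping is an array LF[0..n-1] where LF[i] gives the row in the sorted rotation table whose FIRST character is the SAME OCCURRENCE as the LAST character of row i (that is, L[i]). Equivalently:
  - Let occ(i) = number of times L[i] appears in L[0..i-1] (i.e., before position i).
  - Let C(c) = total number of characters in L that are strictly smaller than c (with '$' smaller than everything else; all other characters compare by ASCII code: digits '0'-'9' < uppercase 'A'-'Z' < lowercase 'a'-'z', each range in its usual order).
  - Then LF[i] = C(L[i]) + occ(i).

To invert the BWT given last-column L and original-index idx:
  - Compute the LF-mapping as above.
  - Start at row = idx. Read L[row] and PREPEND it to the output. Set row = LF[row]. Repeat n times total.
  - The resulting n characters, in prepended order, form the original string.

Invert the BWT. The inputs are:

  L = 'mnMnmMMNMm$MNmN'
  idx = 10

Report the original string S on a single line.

Answer: mMNnMNNmnMMMmm$

Derivation:
LF mapping: 9 13 1 14 10 2 3 6 4 11 0 5 7 12 8
Walk LF starting at row 10, prepending L[row]:
  step 1: row=10, L[10]='$', prepend. Next row=LF[10]=0
  step 2: row=0, L[0]='m', prepend. Next row=LF[0]=9
  step 3: row=9, L[9]='m', prepend. Next row=LF[9]=11
  step 4: row=11, L[11]='M', prepend. Next row=LF[11]=5
  step 5: row=5, L[5]='M', prepend. Next row=LF[5]=2
  step 6: row=2, L[2]='M', prepend. Next row=LF[2]=1
  step 7: row=1, L[1]='n', prepend. Next row=LF[1]=13
  step 8: row=13, L[13]='m', prepend. Next row=LF[13]=12
  step 9: row=12, L[12]='N', prepend. Next row=LF[12]=7
  step 10: row=7, L[7]='N', prepend. Next row=LF[7]=6
  step 11: row=6, L[6]='M', prepend. Next row=LF[6]=3
  step 12: row=3, L[3]='n', prepend. Next row=LF[3]=14
  step 13: row=14, L[14]='N', prepend. Next row=LF[14]=8
  step 14: row=8, L[8]='M', prepend. Next row=LF[8]=4
  step 15: row=4, L[4]='m', prepend. Next row=LF[4]=10
Reversed output: mMNnMNNmnMMMmm$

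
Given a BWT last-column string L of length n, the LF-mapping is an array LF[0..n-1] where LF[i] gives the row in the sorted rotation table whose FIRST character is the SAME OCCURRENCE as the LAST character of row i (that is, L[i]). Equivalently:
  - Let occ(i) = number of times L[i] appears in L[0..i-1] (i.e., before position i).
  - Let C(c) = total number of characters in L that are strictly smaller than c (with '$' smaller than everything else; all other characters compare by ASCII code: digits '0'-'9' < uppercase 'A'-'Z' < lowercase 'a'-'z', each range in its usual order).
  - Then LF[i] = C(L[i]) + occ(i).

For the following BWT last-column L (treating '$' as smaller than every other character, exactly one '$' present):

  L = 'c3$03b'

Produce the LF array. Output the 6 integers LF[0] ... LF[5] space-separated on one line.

Char counts: '$':1, '0':1, '3':2, 'b':1, 'c':1
C (first-col start): C('$')=0, C('0')=1, C('3')=2, C('b')=4, C('c')=5
L[0]='c': occ=0, LF[0]=C('c')+0=5+0=5
L[1]='3': occ=0, LF[1]=C('3')+0=2+0=2
L[2]='$': occ=0, LF[2]=C('$')+0=0+0=0
L[3]='0': occ=0, LF[3]=C('0')+0=1+0=1
L[4]='3': occ=1, LF[4]=C('3')+1=2+1=3
L[5]='b': occ=0, LF[5]=C('b')+0=4+0=4

Answer: 5 2 0 1 3 4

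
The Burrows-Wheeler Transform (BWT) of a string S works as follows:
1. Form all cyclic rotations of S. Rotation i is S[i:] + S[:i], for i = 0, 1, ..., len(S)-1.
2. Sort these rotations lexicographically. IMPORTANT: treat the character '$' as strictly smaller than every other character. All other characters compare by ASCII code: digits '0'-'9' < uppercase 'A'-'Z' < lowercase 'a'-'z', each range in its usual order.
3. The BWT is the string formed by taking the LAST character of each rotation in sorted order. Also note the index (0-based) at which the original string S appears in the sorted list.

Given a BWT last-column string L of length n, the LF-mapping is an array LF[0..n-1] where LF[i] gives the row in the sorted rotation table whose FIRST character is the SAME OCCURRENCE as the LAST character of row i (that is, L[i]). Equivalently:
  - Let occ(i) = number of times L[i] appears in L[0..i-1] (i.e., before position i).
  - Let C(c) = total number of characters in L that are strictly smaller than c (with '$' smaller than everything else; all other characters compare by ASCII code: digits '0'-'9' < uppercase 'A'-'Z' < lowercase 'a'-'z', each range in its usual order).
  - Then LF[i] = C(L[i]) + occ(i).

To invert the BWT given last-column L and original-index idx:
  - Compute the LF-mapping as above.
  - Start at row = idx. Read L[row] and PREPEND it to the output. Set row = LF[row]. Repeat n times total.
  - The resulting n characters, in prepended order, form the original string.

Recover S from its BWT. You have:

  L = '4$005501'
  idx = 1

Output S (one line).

Answer: 0005154$

Derivation:
LF mapping: 5 0 1 2 6 7 3 4
Walk LF starting at row 1, prepending L[row]:
  step 1: row=1, L[1]='$', prepend. Next row=LF[1]=0
  step 2: row=0, L[0]='4', prepend. Next row=LF[0]=5
  step 3: row=5, L[5]='5', prepend. Next row=LF[5]=7
  step 4: row=7, L[7]='1', prepend. Next row=LF[7]=4
  step 5: row=4, L[4]='5', prepend. Next row=LF[4]=6
  step 6: row=6, L[6]='0', prepend. Next row=LF[6]=3
  step 7: row=3, L[3]='0', prepend. Next row=LF[3]=2
  step 8: row=2, L[2]='0', prepend. Next row=LF[2]=1
Reversed output: 0005154$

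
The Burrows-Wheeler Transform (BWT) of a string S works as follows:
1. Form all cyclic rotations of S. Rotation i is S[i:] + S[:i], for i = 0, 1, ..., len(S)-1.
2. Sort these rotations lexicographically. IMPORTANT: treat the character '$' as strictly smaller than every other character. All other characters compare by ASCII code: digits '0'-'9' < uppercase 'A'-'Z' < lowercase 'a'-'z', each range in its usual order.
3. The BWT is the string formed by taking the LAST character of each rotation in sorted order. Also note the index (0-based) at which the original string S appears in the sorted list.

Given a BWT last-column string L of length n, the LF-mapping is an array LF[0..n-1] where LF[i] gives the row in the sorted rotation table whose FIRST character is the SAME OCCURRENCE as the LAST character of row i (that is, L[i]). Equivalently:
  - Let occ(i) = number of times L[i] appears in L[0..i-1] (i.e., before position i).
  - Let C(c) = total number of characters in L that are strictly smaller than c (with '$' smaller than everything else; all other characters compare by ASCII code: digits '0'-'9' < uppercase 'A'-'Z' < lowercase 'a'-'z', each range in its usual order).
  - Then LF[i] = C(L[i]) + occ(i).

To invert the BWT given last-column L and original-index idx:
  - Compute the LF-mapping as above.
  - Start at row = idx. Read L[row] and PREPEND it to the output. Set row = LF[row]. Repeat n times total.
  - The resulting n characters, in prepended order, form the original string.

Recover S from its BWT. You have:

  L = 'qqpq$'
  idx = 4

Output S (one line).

LF mapping: 2 3 1 4 0
Walk LF starting at row 4, prepending L[row]:
  step 1: row=4, L[4]='$', prepend. Next row=LF[4]=0
  step 2: row=0, L[0]='q', prepend. Next row=LF[0]=2
  step 3: row=2, L[2]='p', prepend. Next row=LF[2]=1
  step 4: row=1, L[1]='q', prepend. Next row=LF[1]=3
  step 5: row=3, L[3]='q', prepend. Next row=LF[3]=4
Reversed output: qqpq$

Answer: qqpq$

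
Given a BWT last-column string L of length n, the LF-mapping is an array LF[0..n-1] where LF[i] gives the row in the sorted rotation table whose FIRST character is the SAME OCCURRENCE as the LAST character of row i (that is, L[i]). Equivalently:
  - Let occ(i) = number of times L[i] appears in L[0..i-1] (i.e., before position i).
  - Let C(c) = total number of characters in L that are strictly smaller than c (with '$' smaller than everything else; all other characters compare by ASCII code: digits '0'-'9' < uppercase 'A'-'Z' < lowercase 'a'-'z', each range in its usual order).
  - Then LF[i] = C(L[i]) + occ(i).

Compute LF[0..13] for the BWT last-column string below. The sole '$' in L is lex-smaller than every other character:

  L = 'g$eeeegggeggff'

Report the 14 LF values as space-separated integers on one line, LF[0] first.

Char counts: '$':1, 'e':5, 'f':2, 'g':6
C (first-col start): C('$')=0, C('e')=1, C('f')=6, C('g')=8
L[0]='g': occ=0, LF[0]=C('g')+0=8+0=8
L[1]='$': occ=0, LF[1]=C('$')+0=0+0=0
L[2]='e': occ=0, LF[2]=C('e')+0=1+0=1
L[3]='e': occ=1, LF[3]=C('e')+1=1+1=2
L[4]='e': occ=2, LF[4]=C('e')+2=1+2=3
L[5]='e': occ=3, LF[5]=C('e')+3=1+3=4
L[6]='g': occ=1, LF[6]=C('g')+1=8+1=9
L[7]='g': occ=2, LF[7]=C('g')+2=8+2=10
L[8]='g': occ=3, LF[8]=C('g')+3=8+3=11
L[9]='e': occ=4, LF[9]=C('e')+4=1+4=5
L[10]='g': occ=4, LF[10]=C('g')+4=8+4=12
L[11]='g': occ=5, LF[11]=C('g')+5=8+5=13
L[12]='f': occ=0, LF[12]=C('f')+0=6+0=6
L[13]='f': occ=1, LF[13]=C('f')+1=6+1=7

Answer: 8 0 1 2 3 4 9 10 11 5 12 13 6 7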